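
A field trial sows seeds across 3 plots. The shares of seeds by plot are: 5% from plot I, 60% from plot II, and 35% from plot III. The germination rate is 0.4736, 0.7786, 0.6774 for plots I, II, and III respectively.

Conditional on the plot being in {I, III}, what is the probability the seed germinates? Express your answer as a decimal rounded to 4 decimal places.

P(G|S) ≈ 0.6519

Let S = {I, III}.
P(S) = 0.05 + 0.35 = 0.4.
P(G ∩ S) = 0.4736·0.05 + 0.6774·0.35 = 0.02368 + 0.23709 = 0.26077.
P(G | S) = 0.26077 / 0.4 = 0.651925…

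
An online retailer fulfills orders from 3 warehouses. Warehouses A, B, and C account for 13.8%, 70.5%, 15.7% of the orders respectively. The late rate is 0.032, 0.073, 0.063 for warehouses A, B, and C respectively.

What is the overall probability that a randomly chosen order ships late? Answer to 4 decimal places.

Using total probability over the partition,
P(L) = P(L|A)·P(A) + P(L|B)·P(B) + P(L|C)·P(C)
      = 0.032·0.138 + 0.073·0.705 + 0.063·0.157
      = 0.004416 + 0.051465 + 0.009891 = 0.065772

0.0658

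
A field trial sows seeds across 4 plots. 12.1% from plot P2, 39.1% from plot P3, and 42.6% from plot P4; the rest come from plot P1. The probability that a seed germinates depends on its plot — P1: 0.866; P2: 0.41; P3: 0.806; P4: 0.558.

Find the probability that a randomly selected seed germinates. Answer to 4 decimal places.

P(P1) = 1 − (0.121 + 0.391 + 0.426) = 0.062.
P(G) = P(G|P1)·P(P1) + P(G|P2)·P(P2) + P(G|P3)·P(P3) + P(G|P4)·P(P4)
      = 0.866·0.062 + 0.41·0.121 + 0.806·0.391 + 0.558·0.426
      = 0.053692 + 0.04961 + 0.315146 + 0.237708 = 0.656156

0.6562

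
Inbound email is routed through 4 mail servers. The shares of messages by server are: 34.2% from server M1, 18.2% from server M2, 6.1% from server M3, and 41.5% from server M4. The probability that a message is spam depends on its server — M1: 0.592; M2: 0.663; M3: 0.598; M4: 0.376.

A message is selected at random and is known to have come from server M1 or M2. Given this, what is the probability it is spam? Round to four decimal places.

0.6167

Let J = {M1, M2}.
P(J) = 0.342 + 0.182 = 0.524.
P(S ∩ J) = 0.592·0.342 + 0.663·0.182 = 0.202464 + 0.120666 = 0.32313.
P(S | J) = 0.32313 / 0.524 = 0.616660…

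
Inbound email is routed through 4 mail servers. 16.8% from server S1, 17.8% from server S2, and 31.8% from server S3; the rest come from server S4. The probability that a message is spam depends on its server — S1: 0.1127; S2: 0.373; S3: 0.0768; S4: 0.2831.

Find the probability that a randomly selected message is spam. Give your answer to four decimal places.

P(S4) = 1 − (0.168 + 0.178 + 0.318) = 0.336.
P(S) = P(S|S1)·P(S1) + P(S|S2)·P(S2) + P(S|S3)·P(S3) + P(S|S4)·P(S4)
      = 0.1127·0.168 + 0.373·0.178 + 0.0768·0.318 + 0.2831·0.336
      = 0.0189336 + 0.066394 + 0.0244224 + 0.0951216 = 0.2048716

0.2049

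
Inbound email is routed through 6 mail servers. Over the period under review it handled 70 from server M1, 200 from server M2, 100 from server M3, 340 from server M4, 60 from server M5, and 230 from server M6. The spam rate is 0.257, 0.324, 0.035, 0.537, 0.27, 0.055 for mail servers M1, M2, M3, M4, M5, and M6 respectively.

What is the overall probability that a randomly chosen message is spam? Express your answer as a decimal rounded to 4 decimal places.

0.2977

Total: 70 + 200 + 100 + 340 + 60 + 230 = 1000.
P(M1) = 70/1000 = 0.07. P(M2) = 200/1000 = 0.2. P(M3) = 100/1000 = 0.1. P(M4) = 340/1000 = 0.34. P(M5) = 60/1000 = 0.06. P(M6) = 230/1000 = 0.23.
P(S) = P(S|M1)·P(M1) + P(S|M2)·P(M2) + P(S|M3)·P(M3) + P(S|M4)·P(M4) + P(S|M5)·P(M5) + P(S|M6)·P(M6)
      = 0.257·0.07 + 0.324·0.2 + 0.035·0.1 + 0.537·0.34 + 0.27·0.06 + 0.055·0.23
      = 0.01799 + 0.0648 + 0.0035 + 0.18258 + 0.0162 + 0.01265 = 0.29772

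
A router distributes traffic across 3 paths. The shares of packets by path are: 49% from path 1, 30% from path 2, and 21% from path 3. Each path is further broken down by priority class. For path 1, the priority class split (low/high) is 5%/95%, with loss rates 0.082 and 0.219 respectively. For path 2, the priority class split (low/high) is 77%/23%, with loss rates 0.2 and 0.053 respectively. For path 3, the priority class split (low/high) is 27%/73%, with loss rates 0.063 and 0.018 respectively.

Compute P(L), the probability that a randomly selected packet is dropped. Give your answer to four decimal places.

P(L) ≈ 0.1601

P(L|1) = 0.05·0.082 + 0.95·0.219 = 0.0041 + 0.20805 = 0.21215
P(L|2) = 0.77·0.2 + 0.23·0.053 = 0.154 + 0.01219 = 0.16619
P(L|3) = 0.27·0.063 + 0.73·0.018 = 0.01701 + 0.01314 = 0.03015
Then overall,
P(L) = 0.49·0.21215 + 0.3·0.16619 + 0.21·0.03015
      = 0.1039535 + 0.049857 + 0.0063315 = 0.160142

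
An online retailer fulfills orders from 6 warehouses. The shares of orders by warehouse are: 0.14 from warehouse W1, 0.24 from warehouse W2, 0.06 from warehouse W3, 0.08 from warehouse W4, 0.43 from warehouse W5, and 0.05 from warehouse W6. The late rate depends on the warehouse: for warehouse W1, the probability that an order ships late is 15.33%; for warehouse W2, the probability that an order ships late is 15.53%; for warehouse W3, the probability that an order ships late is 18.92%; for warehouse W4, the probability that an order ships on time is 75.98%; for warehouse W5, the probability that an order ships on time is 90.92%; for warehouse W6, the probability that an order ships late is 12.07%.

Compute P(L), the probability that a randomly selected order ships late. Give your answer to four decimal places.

P(L) ≈ 0.1344

P(L|W4) = 1 − 0.7598 = 0.2402.
P(L|W5) = 1 − 0.9092 = 0.0908.
By the law of total probability,
P(L) = P(L|W1)·P(W1) + P(L|W2)·P(W2) + P(L|W3)·P(W3) + P(L|W4)·P(W4) + P(L|W5)·P(W5) + P(L|W6)·P(W6)
      = 0.1533·0.14 + 0.1553·0.24 + 0.1892·0.06 + 0.2402·0.08 + 0.0908·0.43 + 0.1207·0.05
      = 0.021462 + 0.037272 + 0.011352 + 0.019216 + 0.039044 + 0.006035 = 0.134381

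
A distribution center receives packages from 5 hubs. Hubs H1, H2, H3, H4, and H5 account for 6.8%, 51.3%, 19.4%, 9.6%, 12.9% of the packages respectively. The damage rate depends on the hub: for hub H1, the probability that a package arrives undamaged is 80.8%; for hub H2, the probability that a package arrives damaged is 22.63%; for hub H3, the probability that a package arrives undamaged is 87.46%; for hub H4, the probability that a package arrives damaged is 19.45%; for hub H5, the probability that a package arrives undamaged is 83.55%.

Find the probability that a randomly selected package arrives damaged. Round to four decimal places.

P(D|H1) = 1 − 0.808 = 0.192.
P(D|H3) = 1 − 0.8746 = 0.1254.
P(D|H5) = 1 − 0.8355 = 0.1645.
Summing over the partition,
P(D) = P(D|H1)·P(H1) + P(D|H2)·P(H2) + P(D|H3)·P(H3) + P(D|H4)·P(H4) + P(D|H5)·P(H5)
      = 0.192·0.068 + 0.2263·0.513 + 0.1254·0.194 + 0.1945·0.096 + 0.1645·0.129
      = 0.013056 + 0.1160919 + 0.0243276 + 0.018672 + 0.0212205 = 0.193368

0.1934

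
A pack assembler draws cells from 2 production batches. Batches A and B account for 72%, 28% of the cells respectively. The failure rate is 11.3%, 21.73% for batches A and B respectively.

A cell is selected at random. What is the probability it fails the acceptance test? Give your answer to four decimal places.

0.1422

Using total probability over the partition,
P(F) = P(F|A)·P(A) + P(F|B)·P(B)
      = 0.113·0.72 + 0.2173·0.28
      = 0.08136 + 0.060844 = 0.142204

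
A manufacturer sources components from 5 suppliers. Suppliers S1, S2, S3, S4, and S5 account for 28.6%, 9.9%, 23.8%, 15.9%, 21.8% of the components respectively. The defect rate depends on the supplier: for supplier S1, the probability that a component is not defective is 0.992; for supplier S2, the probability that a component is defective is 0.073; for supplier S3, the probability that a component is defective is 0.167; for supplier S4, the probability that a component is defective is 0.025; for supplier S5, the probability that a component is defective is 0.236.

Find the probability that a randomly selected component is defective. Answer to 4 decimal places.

P(D) ≈ 0.1047

P(D|S1) = 1 − 0.992 = 0.008.
P(D) = P(D|S1)·P(S1) + P(D|S2)·P(S2) + P(D|S3)·P(S3) + P(D|S4)·P(S4) + P(D|S5)·P(S5)
      = 0.008·0.286 + 0.073·0.099 + 0.167·0.238 + 0.025·0.159 + 0.236·0.218
      = 0.002288 + 0.007227 + 0.039746 + 0.003975 + 0.051448 = 0.104684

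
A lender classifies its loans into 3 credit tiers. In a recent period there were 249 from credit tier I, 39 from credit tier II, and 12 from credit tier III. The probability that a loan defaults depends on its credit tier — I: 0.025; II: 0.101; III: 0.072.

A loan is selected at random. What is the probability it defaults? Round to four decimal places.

Total: 249 + 39 + 12 = 300.
P(I) = 249/300 = 0.83. P(II) = 39/300 = 0.13. P(III) = 12/300 = 0.04.
Summing over the partition,
P(D) = P(D|I)·P(I) + P(D|II)·P(II) + P(D|III)·P(III)
      = 0.025·0.83 + 0.101·0.13 + 0.072·0.04
      = 0.02075 + 0.01313 + 0.00288 = 0.03676

P(D) ≈ 0.0368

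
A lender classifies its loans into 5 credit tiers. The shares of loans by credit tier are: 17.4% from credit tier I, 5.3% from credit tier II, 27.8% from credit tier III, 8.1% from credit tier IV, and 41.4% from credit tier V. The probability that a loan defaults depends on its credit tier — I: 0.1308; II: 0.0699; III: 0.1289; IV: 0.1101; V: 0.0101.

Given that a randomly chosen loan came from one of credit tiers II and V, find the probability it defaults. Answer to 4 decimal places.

0.0169

Let S = {II, V}.
P(S) = 0.053 + 0.414 = 0.467.
P(D ∩ S) = 0.0699·0.053 + 0.0101·0.414 = 0.0037047 + 0.0041814 = 0.0078861.
P(D | S) = 0.0078861 / 0.467 = 0.016887…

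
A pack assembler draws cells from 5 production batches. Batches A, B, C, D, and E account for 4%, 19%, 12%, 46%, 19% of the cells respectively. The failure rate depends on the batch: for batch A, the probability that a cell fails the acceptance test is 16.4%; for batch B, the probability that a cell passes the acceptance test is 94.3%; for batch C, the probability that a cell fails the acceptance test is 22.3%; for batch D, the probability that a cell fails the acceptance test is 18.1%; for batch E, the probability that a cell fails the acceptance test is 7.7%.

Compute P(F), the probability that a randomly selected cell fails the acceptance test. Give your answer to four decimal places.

P(F|B) = 1 − 0.943 = 0.057.
P(F) = P(F|A)·P(A) + P(F|B)·P(B) + P(F|C)·P(C) + P(F|D)·P(D) + P(F|E)·P(E)
      = 0.164·0.04 + 0.057·0.19 + 0.223·0.12 + 0.181·0.46 + 0.077·0.19
      = 0.00656 + 0.01083 + 0.02676 + 0.08326 + 0.01463 = 0.14204

0.1420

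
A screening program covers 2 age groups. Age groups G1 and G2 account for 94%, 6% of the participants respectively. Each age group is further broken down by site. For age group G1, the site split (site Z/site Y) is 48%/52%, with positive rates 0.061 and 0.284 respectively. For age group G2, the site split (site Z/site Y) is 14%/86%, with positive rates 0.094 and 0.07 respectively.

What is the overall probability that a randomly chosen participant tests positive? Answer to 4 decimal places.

P(T|G1) = 0.48·0.061 + 0.52·0.284 = 0.02928 + 0.14768 = 0.17696
P(T|G2) = 0.14·0.094 + 0.86·0.07 = 0.01316 + 0.0602 = 0.07336
Then overall,
P(T) = 0.94·0.17696 + 0.06·0.07336
      = 0.1663424 + 0.0044016 = 0.170744

P(T) ≈ 0.1707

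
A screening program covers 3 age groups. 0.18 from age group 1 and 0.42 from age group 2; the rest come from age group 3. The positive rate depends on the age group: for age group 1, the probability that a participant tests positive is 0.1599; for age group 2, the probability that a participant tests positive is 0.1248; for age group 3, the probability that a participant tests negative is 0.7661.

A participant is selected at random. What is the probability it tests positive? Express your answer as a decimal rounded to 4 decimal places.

0.1748

P(3) = 1 − (0.18 + 0.42) = 0.4.
P(T|3) = 1 − 0.7661 = 0.2339.
By the law of total probability,
P(T) = P(T|1)·P(1) + P(T|2)·P(2) + P(T|3)·P(3)
      = 0.1599·0.18 + 0.1248·0.42 + 0.2339·0.4
      = 0.028782 + 0.052416 + 0.09356 = 0.174758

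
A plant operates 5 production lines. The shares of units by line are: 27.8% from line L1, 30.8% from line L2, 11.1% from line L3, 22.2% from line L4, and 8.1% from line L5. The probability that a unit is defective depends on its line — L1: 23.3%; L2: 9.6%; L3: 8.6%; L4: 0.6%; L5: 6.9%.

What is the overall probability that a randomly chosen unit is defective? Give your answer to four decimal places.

0.1108

Using total probability over the partition,
P(D) = P(D|L1)·P(L1) + P(D|L2)·P(L2) + P(D|L3)·P(L3) + P(D|L4)·P(L4) + P(D|L5)·P(L5)
      = 0.233·0.278 + 0.096·0.308 + 0.086·0.111 + 0.006·0.222 + 0.069·0.081
      = 0.064774 + 0.029568 + 0.009546 + 0.001332 + 0.005589 = 0.110809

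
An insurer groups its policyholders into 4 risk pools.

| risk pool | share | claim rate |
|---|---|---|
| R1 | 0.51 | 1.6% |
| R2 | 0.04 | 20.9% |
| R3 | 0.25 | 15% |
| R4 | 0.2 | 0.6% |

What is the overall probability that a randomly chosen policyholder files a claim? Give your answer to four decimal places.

0.0552

By the law of total probability,
P(C) = P(C|R1)·P(R1) + P(C|R2)·P(R2) + P(C|R3)·P(R3) + P(C|R4)·P(R4)
      = 0.016·0.51 + 0.209·0.04 + 0.15·0.25 + 0.006·0.2
      = 0.00816 + 0.00836 + 0.0375 + 0.0012 = 0.05522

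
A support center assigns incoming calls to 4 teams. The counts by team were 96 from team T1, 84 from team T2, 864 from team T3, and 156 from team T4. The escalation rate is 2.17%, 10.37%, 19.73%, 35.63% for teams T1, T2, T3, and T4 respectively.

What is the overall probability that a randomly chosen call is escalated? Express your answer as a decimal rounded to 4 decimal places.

0.1974

Total: 96 + 84 + 864 + 156 = 1200.
P(T1) = 96/1200 = 0.08. P(T2) = 84/1200 = 0.07. P(T3) = 864/1200 = 0.72. P(T4) = 156/1200 = 0.13.
P(E) = P(E|T1)·P(T1) + P(E|T2)·P(T2) + P(E|T3)·P(T3) + P(E|T4)·P(T4)
      = 0.0217·0.08 + 0.1037·0.07 + 0.1973·0.72 + 0.3563·0.13
      = 0.001736 + 0.007259 + 0.142056 + 0.046319 = 0.19737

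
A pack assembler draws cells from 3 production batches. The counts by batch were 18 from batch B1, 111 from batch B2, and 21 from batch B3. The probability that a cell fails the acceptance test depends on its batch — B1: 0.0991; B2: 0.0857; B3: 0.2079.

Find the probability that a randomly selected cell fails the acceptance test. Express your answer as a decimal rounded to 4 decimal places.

0.1044

Total: 18 + 111 + 21 = 150.
P(B1) = 18/150 = 0.12. P(B2) = 111/150 = 0.74. P(B3) = 21/150 = 0.14.
P(F) = P(F|B1)·P(B1) + P(F|B2)·P(B2) + P(F|B3)·P(B3)
      = 0.0991·0.12 + 0.0857·0.74 + 0.2079·0.14
      = 0.011892 + 0.063418 + 0.029106 = 0.104416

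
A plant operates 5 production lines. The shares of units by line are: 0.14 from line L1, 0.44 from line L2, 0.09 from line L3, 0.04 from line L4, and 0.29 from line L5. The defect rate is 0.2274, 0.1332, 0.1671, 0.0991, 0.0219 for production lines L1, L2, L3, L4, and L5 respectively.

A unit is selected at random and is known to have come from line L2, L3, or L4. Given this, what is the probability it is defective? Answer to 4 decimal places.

Let S = {L2, L3, L4}.
P(S) = 0.44 + 0.09 + 0.04 = 0.57.
P(D ∩ S) = 0.1332·0.44 + 0.1671·0.09 + 0.0991·0.04 = 0.058608 + 0.015039 + 0.003964 = 0.077611.
P(D | S) = 0.077611 / 0.57 = 0.136160…

P(D|S) ≈ 0.1362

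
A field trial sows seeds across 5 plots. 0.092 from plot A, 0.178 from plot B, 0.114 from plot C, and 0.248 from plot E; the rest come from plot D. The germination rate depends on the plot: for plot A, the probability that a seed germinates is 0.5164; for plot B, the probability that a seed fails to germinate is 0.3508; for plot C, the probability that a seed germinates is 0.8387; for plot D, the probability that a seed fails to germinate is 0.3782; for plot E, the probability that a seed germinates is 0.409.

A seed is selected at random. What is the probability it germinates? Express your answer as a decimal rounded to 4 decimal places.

0.5889

P(D) = 1 − (0.092 + 0.178 + 0.114 + 0.248) = 0.368.
P(G|B) = 1 − 0.3508 = 0.6492.
P(G|D) = 1 − 0.3782 = 0.6218.
Summing over the partition,
P(G) = P(G|A)·P(A) + P(G|B)·P(B) + P(G|C)·P(C) + P(G|D)·P(D) + P(G|E)·P(E)
      = 0.5164·0.092 + 0.6492·0.178 + 0.8387·0.114 + 0.6218·0.368 + 0.409·0.248
      = 0.0475088 + 0.1155576 + 0.0956118 + 0.2288224 + 0.101432 = 0.5889326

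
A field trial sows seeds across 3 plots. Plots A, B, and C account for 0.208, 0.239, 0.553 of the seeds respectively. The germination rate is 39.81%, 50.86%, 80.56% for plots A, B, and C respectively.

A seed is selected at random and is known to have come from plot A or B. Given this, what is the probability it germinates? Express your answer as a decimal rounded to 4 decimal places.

0.4572

Let S = {A, B}.
P(S) = 0.208 + 0.239 = 0.447.
P(G ∩ S) = 0.3981·0.208 + 0.5086·0.239 = 0.0828048 + 0.1215554 = 0.2043602.
P(G | S) = 0.2043602 / 0.447 = 0.457182…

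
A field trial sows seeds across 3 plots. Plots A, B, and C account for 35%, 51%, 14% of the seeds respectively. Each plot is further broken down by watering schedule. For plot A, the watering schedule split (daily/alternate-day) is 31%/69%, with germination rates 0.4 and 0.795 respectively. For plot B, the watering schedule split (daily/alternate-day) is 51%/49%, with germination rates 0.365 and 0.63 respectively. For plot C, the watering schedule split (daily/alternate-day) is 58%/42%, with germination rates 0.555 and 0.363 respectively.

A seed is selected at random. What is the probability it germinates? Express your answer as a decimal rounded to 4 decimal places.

P(G|A) = 0.31·0.4 + 0.69·0.795 = 0.124 + 0.54855 = 0.67255
P(G|B) = 0.51·0.365 + 0.49·0.63 = 0.18615 + 0.3087 = 0.49485
P(G|C) = 0.58·0.555 + 0.42·0.363 = 0.3219 + 0.15246 = 0.47436
By total probability over the outer partition,
P(G) = 0.35·0.67255 + 0.51·0.49485 + 0.14·0.47436
      = 0.2353925 + 0.2523735 + 0.0664104 = 0.5541764

P(G) ≈ 0.5542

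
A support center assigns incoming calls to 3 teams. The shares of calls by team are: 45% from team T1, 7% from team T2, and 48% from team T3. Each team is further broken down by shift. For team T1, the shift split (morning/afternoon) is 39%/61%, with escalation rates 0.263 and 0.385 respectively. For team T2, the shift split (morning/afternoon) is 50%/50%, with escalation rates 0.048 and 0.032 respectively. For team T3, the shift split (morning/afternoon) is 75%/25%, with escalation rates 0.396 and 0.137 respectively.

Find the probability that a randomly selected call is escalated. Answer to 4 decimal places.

P(E) ≈ 0.3136

P(E|T1) = 0.39·0.263 + 0.61·0.385 = 0.10257 + 0.23485 = 0.33742
P(E|T2) = 0.5·0.048 + 0.5·0.032 = 0.024 + 0.016 = 0.04
P(E|T3) = 0.75·0.396 + 0.25·0.137 = 0.297 + 0.03425 = 0.33125
Then overall,
P(E) = 0.45·0.33742 + 0.07·0.04 + 0.48·0.33125
      = 0.151839 + 0.0028 + 0.159 = 0.313639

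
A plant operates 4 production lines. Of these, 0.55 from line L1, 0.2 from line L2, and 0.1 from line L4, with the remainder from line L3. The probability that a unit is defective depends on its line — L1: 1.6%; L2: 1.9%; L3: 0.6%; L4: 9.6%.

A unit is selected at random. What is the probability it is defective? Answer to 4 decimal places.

P(L3) = 1 − (0.55 + 0.2 + 0.1) = 0.15.
P(D) = P(D|L1)·P(L1) + P(D|L2)·P(L2) + P(D|L3)·P(L3) + P(D|L4)·P(L4)
      = 0.016·0.55 + 0.019·0.2 + 0.006·0.15 + 0.096·0.1
      = 0.0088 + 0.0038 + 0.0009 + 0.0096 = 0.0231

P(D) ≈ 0.0231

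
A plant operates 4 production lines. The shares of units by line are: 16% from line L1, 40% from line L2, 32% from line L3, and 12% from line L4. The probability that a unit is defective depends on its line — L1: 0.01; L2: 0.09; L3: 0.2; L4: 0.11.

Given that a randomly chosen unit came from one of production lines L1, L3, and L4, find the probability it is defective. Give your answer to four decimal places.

P(D|S) ≈ 0.1313

Let S = {L1, L3, L4}.
P(S) = 0.16 + 0.32 + 0.12 = 0.6.
P(D ∩ S) = 0.01·0.16 + 0.2·0.32 + 0.11·0.12 = 0.0016 + 0.064 + 0.0132 = 0.0788.
P(D | S) = 0.0788 / 0.6 = 0.131333…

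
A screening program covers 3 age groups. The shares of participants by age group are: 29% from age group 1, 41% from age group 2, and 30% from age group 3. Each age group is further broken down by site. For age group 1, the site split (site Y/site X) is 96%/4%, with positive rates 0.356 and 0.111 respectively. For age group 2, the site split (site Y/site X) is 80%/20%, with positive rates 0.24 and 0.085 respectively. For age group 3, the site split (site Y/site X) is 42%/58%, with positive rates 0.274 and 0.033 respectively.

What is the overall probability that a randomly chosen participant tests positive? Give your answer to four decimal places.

P(T|1) = 0.96·0.356 + 0.04·0.111 = 0.34176 + 0.00444 = 0.3462
P(T|2) = 0.8·0.24 + 0.2·0.085 = 0.192 + 0.017 = 0.209
P(T|3) = 0.42·0.274 + 0.58·0.033 = 0.11508 + 0.01914 = 0.13422
Then overall,
P(T) = 0.29·0.3462 + 0.41·0.209 + 0.3·0.13422
      = 0.100398 + 0.08569 + 0.040266 = 0.226354

P(T) ≈ 0.2264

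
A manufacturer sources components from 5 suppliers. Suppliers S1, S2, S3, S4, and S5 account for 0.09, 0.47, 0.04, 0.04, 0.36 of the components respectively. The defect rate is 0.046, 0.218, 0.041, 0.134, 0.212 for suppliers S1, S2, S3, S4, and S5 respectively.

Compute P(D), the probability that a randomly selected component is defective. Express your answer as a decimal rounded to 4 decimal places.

P(D) = P(D|S1)·P(S1) + P(D|S2)·P(S2) + P(D|S3)·P(S3) + P(D|S4)·P(S4) + P(D|S5)·P(S5)
      = 0.046·0.09 + 0.218·0.47 + 0.041·0.04 + 0.134·0.04 + 0.212·0.36
      = 0.00414 + 0.10246 + 0.00164 + 0.00536 + 0.07632 = 0.18992

0.1899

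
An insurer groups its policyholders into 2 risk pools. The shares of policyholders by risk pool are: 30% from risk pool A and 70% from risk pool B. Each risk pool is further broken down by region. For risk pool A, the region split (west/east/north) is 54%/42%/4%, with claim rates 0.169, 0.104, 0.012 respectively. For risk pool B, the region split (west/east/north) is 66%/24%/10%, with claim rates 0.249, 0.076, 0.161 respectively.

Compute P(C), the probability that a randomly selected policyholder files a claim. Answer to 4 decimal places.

P(C|A) = 0.54·0.169 + 0.42·0.104 + 0.04·0.012 = 0.09126 + 0.04368 + 0.00048 = 0.13542
P(C|B) = 0.66·0.249 + 0.24·0.076 + 0.1·0.161 = 0.16434 + 0.01824 + 0.0161 = 0.19868
Then overall,
P(C) = 0.3·0.13542 + 0.7·0.19868
      = 0.040626 + 0.139076 = 0.179702

0.1797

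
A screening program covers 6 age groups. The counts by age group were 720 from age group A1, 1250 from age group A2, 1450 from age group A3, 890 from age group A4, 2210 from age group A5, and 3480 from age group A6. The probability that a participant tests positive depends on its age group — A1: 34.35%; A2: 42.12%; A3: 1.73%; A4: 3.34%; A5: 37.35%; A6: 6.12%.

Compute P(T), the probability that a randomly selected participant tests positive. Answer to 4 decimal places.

0.1867

Total: 720 + 1250 + 1450 + 890 + 2210 + 3480 = 10000.
P(A1) = 720/10000 = 0.072. P(A2) = 1250/10000 = 0.125. P(A3) = 1450/10000 = 0.145. P(A4) = 890/10000 = 0.089. P(A5) = 2210/10000 = 0.221. P(A6) = 3480/10000 = 0.348.
P(T) = P(T|A1)·P(A1) + P(T|A2)·P(A2) + P(T|A3)·P(A3) + P(T|A4)·P(A4) + P(T|A5)·P(A5) + P(T|A6)·P(A6)
      = 0.3435·0.072 + 0.4212·0.125 + 0.0173·0.145 + 0.0334·0.089 + 0.3735·0.221 + 0.0612·0.348
      = 0.024732 + 0.05265 + 0.0025085 + 0.0029726 + 0.0825435 + 0.0212976 = 0.1867042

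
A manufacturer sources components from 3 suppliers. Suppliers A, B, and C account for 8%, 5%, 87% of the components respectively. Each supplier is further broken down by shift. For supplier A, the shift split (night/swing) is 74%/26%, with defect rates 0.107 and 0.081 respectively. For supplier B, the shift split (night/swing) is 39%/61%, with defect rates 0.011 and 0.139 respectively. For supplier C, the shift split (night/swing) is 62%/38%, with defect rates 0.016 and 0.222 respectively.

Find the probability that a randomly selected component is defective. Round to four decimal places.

P(D|A) = 0.74·0.107 + 0.26·0.081 = 0.07918 + 0.02106 = 0.10024
P(D|B) = 0.39·0.011 + 0.61·0.139 = 0.00429 + 0.08479 = 0.08908
P(D|C) = 0.62·0.016 + 0.38·0.222 = 0.00992 + 0.08436 = 0.09428
Then overall,
P(D) = 0.08·0.10024 + 0.05·0.08908 + 0.87·0.09428
      = 0.0080192 + 0.004454 + 0.0820236 = 0.0944968

0.0945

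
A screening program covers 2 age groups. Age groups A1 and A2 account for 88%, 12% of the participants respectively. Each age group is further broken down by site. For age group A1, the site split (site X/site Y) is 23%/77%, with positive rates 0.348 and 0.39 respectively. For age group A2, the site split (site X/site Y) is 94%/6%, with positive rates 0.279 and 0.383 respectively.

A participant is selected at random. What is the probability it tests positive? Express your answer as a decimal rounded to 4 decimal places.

0.3689

P(T|A1) = 0.23·0.348 + 0.77·0.39 = 0.08004 + 0.3003 = 0.38034
P(T|A2) = 0.94·0.279 + 0.06·0.383 = 0.26226 + 0.02298 = 0.28524
By total probability over the outer partition,
P(T) = 0.88·0.38034 + 0.12·0.28524
      = 0.3346992 + 0.0342288 = 0.368928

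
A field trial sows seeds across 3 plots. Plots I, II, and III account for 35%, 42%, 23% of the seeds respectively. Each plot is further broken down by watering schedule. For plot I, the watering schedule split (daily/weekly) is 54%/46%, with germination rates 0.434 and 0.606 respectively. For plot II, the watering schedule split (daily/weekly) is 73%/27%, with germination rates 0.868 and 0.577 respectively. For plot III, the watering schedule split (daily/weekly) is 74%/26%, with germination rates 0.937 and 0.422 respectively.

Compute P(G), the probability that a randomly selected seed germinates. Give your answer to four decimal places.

P(G|I) = 0.54·0.434 + 0.46·0.606 = 0.23436 + 0.27876 = 0.51312
P(G|II) = 0.73·0.868 + 0.27·0.577 = 0.63364 + 0.15579 = 0.78943
P(G|III) = 0.74·0.937 + 0.26·0.422 = 0.69338 + 0.10972 = 0.8031
Then overall,
P(G) = 0.35·0.51312 + 0.42·0.78943 + 0.23·0.8031
      = 0.179592 + 0.3315606 + 0.184713 = 0.6958656

P(G) ≈ 0.6959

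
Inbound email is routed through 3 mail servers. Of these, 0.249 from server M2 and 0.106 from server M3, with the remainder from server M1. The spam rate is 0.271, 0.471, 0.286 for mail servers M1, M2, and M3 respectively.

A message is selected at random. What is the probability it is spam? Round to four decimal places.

0.3224

P(M1) = 1 − (0.249 + 0.106) = 0.645.
P(S) = P(S|M1)·P(M1) + P(S|M2)·P(M2) + P(S|M3)·P(M3)
      = 0.271·0.645 + 0.471·0.249 + 0.286·0.106
      = 0.174795 + 0.117279 + 0.030316 = 0.32239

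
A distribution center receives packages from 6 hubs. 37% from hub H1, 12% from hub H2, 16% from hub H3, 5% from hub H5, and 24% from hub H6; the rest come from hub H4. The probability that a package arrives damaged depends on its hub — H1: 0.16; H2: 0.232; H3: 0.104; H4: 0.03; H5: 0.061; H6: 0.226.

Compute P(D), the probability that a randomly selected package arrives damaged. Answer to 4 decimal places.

P(D) ≈ 0.1628

P(H4) = 1 − (0.37 + 0.12 + 0.16 + 0.05 + 0.24) = 0.06.
Summing over the partition,
P(D) = P(D|H1)·P(H1) + P(D|H2)·P(H2) + P(D|H3)·P(H3) + P(D|H4)·P(H4) + P(D|H5)·P(H5) + P(D|H6)·P(H6)
      = 0.16·0.37 + 0.232·0.12 + 0.104·0.16 + 0.03·0.06 + 0.061·0.05 + 0.226·0.24
      = 0.0592 + 0.02784 + 0.01664 + 0.0018 + 0.00305 + 0.05424 = 0.16277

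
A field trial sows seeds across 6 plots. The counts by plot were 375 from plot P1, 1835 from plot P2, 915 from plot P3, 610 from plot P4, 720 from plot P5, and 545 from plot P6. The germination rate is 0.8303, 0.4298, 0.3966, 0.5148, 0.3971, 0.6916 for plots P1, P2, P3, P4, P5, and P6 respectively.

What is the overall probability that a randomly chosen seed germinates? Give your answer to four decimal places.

Total: 375 + 1835 + 915 + 610 + 720 + 545 = 5000.
P(P1) = 375/5000 = 0.075. P(P2) = 1835/5000 = 0.367. P(P3) = 915/5000 = 0.183. P(P4) = 610/5000 = 0.122. P(P5) = 720/5000 = 0.144. P(P6) = 545/5000 = 0.109.
P(G) = P(G|P1)·P(P1) + P(G|P2)·P(P2) + P(G|P3)·P(P3) + P(G|P4)·P(P4) + P(G|P5)·P(P5) + P(G|P6)·P(P6)
      = 0.8303·0.075 + 0.4298·0.367 + 0.3966·0.183 + 0.5148·0.122 + 0.3971·0.144 + 0.6916·0.109
      = 0.0622725 + 0.1577366 + 0.0725778 + 0.0628056 + 0.0571824 + 0.0753844 = 0.4879593

0.4880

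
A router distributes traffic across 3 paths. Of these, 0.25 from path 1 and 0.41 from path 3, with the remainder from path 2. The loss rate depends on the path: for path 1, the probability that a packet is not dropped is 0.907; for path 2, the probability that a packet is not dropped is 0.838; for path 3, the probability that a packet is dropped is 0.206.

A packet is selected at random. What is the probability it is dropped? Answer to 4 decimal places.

P(2) = 1 − (0.25 + 0.41) = 0.34.
P(L|1) = 1 − 0.907 = 0.093.
P(L|2) = 1 − 0.838 = 0.162.
P(L) = P(L|1)·P(1) + P(L|2)·P(2) + P(L|3)·P(3)
      = 0.093·0.25 + 0.162·0.34 + 0.206·0.41
      = 0.02325 + 0.05508 + 0.08446 = 0.16279

0.1628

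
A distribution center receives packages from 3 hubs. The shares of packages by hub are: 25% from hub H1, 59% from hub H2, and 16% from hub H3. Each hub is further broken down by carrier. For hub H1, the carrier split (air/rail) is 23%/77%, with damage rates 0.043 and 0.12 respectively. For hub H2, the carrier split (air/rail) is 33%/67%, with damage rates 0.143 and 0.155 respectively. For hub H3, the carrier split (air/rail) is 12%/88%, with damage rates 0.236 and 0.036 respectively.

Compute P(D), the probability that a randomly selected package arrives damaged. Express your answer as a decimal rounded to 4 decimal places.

P(D|H1) = 0.23·0.043 + 0.77·0.12 = 0.00989 + 0.0924 = 0.10229
P(D|H2) = 0.33·0.143 + 0.67·0.155 = 0.04719 + 0.10385 = 0.15104
P(D|H3) = 0.12·0.236 + 0.88·0.036 = 0.02832 + 0.03168 = 0.06
Then overall,
P(D) = 0.25·0.10229 + 0.59·0.15104 + 0.16·0.06
      = 0.0255725 + 0.0891136 + 0.0096 = 0.1242861

P(D) ≈ 0.1243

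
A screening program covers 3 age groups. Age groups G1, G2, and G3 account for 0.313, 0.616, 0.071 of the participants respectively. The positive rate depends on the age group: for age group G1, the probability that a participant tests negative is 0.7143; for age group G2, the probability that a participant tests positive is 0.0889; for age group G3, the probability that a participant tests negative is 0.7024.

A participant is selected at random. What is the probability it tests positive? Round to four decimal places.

P(T|G1) = 1 − 0.7143 = 0.2857.
P(T|G3) = 1 − 0.7024 = 0.2976.
Summing over the partition,
P(T) = P(T|G1)·P(G1) + P(T|G2)·P(G2) + P(T|G3)·P(G3)
      = 0.2857·0.313 + 0.0889·0.616 + 0.2976·0.071
      = 0.0894241 + 0.0547624 + 0.0211296 = 0.1653161

0.1653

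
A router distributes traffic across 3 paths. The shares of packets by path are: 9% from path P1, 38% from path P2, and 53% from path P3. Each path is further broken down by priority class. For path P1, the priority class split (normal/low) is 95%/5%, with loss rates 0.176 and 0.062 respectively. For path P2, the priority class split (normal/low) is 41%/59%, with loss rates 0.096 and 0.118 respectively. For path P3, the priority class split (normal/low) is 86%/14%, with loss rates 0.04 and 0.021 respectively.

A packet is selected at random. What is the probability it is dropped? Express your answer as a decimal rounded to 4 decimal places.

0.0765

P(L|P1) = 0.95·0.176 + 0.05·0.062 = 0.1672 + 0.0031 = 0.1703
P(L|P2) = 0.41·0.096 + 0.59·0.118 = 0.03936 + 0.06962 = 0.10898
P(L|P3) = 0.86·0.04 + 0.14·0.021 = 0.0344 + 0.00294 = 0.03734
Then overall,
P(L) = 0.09·0.1703 + 0.38·0.10898 + 0.53·0.03734
      = 0.015327 + 0.0414124 + 0.0197902 = 0.0765296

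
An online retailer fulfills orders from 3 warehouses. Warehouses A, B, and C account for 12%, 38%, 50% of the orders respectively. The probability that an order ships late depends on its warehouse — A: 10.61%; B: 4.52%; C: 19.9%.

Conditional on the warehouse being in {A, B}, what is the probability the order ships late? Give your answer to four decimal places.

P(L|S) ≈ 0.0598

Let S = {A, B}.
P(S) = 0.12 + 0.38 = 0.5.
P(L ∩ S) = 0.1061·0.12 + 0.0452·0.38 = 0.012732 + 0.017176 = 0.029908.
P(L | S) = 0.029908 / 0.5 = 0.059816…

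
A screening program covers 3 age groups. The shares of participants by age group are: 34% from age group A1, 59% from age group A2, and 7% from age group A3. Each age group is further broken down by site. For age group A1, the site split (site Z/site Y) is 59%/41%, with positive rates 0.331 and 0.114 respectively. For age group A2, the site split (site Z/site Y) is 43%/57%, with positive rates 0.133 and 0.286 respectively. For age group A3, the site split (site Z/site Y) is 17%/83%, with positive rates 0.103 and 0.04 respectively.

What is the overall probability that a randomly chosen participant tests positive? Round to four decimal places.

P(T) ≈ 0.2158

P(T|A1) = 0.59·0.331 + 0.41·0.114 = 0.19529 + 0.04674 = 0.24203
P(T|A2) = 0.43·0.133 + 0.57·0.286 = 0.05719 + 0.16302 = 0.22021
P(T|A3) = 0.17·0.103 + 0.83·0.04 = 0.01751 + 0.0332 = 0.05071
By total probability over the outer partition,
P(T) = 0.34·0.24203 + 0.59·0.22021 + 0.07·0.05071
      = 0.0822902 + 0.1299239 + 0.0035497 = 0.2157638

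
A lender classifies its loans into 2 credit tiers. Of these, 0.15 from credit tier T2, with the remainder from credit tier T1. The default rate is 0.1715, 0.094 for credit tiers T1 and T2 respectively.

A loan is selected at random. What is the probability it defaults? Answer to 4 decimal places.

P(T1) = 1 − (0.15) = 0.85.
By the law of total probability,
P(D) = P(D|T1)·P(T1) + P(D|T2)·P(T2)
      = 0.1715·0.85 + 0.094·0.15
      = 0.145775 + 0.0141 = 0.159875

P(D) ≈ 0.1599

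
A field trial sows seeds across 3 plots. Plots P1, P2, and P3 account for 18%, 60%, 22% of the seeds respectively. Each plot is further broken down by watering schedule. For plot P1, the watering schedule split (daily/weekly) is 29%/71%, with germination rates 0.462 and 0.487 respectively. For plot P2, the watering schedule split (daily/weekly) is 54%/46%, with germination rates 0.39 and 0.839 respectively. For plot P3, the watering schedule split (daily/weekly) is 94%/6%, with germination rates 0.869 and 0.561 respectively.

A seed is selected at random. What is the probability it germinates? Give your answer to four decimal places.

P(G|P1) = 0.29·0.462 + 0.71·0.487 = 0.13398 + 0.34577 = 0.47975
P(G|P2) = 0.54·0.39 + 0.46·0.839 = 0.2106 + 0.38594 = 0.59654
P(G|P3) = 0.94·0.869 + 0.06·0.561 = 0.81686 + 0.03366 = 0.85052
By total probability over the outer partition,
P(G) = 0.18·0.47975 + 0.6·0.59654 + 0.22·0.85052
      = 0.086355 + 0.357924 + 0.1871144 = 0.6313934

0.6314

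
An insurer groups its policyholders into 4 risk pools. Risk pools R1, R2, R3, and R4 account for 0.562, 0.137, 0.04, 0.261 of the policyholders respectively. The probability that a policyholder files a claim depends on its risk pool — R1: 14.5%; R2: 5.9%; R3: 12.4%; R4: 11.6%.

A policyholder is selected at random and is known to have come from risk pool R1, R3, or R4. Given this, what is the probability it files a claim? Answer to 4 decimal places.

Let S = {R1, R3, R4}.
P(S) = 0.562 + 0.04 + 0.261 = 0.863.
P(C ∩ S) = 0.145·0.562 + 0.124·0.04 + 0.116·0.261 = 0.08149 + 0.00496 + 0.030276 = 0.116726.
P(C | S) = 0.116726 / 0.863 = 0.135256…

0.1353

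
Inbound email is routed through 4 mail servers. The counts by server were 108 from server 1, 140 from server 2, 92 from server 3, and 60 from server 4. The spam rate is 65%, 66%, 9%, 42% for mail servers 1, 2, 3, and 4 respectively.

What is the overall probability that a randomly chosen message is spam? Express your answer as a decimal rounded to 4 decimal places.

P(S) ≈ 0.4902

Total: 108 + 140 + 92 + 60 = 400.
P(1) = 108/400 = 0.27. P(2) = 140/400 = 0.35. P(3) = 92/400 = 0.23. P(4) = 60/400 = 0.15.
P(S) = P(S|1)·P(1) + P(S|2)·P(2) + P(S|3)·P(3) + P(S|4)·P(4)
      = 0.65·0.27 + 0.66·0.35 + 0.09·0.23 + 0.42·0.15
      = 0.1755 + 0.231 + 0.0207 + 0.063 = 0.4902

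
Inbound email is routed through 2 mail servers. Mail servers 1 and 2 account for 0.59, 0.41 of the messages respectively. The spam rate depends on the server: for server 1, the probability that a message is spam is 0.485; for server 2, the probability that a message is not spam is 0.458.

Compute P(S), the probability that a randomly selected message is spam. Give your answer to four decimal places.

0.5084

P(S|2) = 1 − 0.458 = 0.542.
P(S) = P(S|1)·P(1) + P(S|2)·P(2)
      = 0.485·0.59 + 0.542·0.41
      = 0.28615 + 0.22222 = 0.50837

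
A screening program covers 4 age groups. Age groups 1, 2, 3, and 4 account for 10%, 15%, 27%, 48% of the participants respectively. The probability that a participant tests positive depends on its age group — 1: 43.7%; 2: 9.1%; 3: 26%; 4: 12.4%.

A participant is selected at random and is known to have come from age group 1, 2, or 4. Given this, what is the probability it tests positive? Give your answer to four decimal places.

Let S = {1, 2, 4}.
P(S) = 0.1 + 0.15 + 0.48 = 0.73.
P(T ∩ S) = 0.437·0.1 + 0.091·0.15 + 0.124·0.48 = 0.0437 + 0.01365 + 0.05952 = 0.11687.
P(T | S) = 0.11687 / 0.73 = 0.160096…

P(T|S) ≈ 0.1601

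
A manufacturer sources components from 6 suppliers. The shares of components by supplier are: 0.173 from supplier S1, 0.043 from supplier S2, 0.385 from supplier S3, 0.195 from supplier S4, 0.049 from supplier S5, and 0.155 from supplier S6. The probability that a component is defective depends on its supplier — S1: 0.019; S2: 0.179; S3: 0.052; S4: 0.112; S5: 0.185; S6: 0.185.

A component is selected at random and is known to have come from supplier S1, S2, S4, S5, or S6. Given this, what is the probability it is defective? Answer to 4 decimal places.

0.1147

Let S = {S1, S2, S4, S5, S6}.
P(S) = 0.173 + 0.043 + 0.195 + 0.049 + 0.155 = 0.615.
P(D ∩ S) = 0.019·0.173 + 0.179·0.043 + 0.112·0.195 + 0.185·0.049 + 0.185·0.155 = 0.003287 + 0.007697 + 0.02184 + 0.009065 + 0.028675 = 0.070564.
P(D | S) = 0.070564 / 0.615 = 0.114738…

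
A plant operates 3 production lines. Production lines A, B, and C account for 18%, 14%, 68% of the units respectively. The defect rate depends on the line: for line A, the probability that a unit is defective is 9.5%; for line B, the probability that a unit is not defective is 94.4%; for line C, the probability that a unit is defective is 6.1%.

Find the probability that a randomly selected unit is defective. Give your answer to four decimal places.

P(D|B) = 1 − 0.944 = 0.056.
Summing over the partition,
P(D) = P(D|A)·P(A) + P(D|B)·P(B) + P(D|C)·P(C)
      = 0.095·0.18 + 0.056·0.14 + 0.061·0.68
      = 0.0171 + 0.00784 + 0.04148 = 0.06642

0.0664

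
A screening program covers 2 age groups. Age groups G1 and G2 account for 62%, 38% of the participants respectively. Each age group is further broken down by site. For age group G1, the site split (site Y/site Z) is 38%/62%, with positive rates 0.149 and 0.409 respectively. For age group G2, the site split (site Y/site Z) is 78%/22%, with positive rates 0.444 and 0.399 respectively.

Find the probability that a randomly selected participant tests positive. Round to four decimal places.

0.3573

P(T|G1) = 0.38·0.149 + 0.62·0.409 = 0.05662 + 0.25358 = 0.3102
P(T|G2) = 0.78·0.444 + 0.22·0.399 = 0.34632 + 0.08778 = 0.4341
Then overall,
P(T) = 0.62·0.3102 + 0.38·0.4341
      = 0.192324 + 0.164958 = 0.357282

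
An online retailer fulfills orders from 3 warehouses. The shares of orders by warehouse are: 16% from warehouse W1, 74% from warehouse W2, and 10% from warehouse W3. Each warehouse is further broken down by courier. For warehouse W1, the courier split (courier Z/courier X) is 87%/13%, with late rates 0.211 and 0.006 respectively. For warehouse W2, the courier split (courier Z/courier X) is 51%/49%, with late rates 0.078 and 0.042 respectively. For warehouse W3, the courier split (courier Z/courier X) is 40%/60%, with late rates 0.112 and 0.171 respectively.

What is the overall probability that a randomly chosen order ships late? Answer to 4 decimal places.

P(L) ≈ 0.0889

P(L|W1) = 0.87·0.211 + 0.13·0.006 = 0.18357 + 0.00078 = 0.18435
P(L|W2) = 0.51·0.078 + 0.49·0.042 = 0.03978 + 0.02058 = 0.06036
P(L|W3) = 0.4·0.112 + 0.6·0.171 = 0.0448 + 0.1026 = 0.1474
Then overall,
P(L) = 0.16·0.18435 + 0.74·0.06036 + 0.1·0.1474
      = 0.029496 + 0.0446664 + 0.01474 = 0.0889024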